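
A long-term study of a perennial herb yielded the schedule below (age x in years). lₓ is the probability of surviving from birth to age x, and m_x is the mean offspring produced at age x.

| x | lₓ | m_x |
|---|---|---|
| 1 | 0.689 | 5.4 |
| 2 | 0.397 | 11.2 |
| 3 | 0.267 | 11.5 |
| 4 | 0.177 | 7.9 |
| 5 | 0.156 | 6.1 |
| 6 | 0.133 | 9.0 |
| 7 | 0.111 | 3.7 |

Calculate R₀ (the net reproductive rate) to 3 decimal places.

15.195

R₀ = Σ lₓ m_x:
  age 1: 0.689 × 5.4 = 3.7206
  age 2: 0.397 × 11.2 = 4.4464
  age 3: 0.267 × 11.5 = 3.0705
  age 4: 0.177 × 7.9 = 1.3983
  age 5: 0.156 × 6.1 = 0.9516
  age 6: 0.133 × 9.0 = 1.1970
  age 7: 0.111 × 3.7 = 0.4107
R₀ = 3.7206 + 4.4464 + 3.0705 + 1.3983 + 0.9516 + 1.1970 + 0.4107 = 15.1951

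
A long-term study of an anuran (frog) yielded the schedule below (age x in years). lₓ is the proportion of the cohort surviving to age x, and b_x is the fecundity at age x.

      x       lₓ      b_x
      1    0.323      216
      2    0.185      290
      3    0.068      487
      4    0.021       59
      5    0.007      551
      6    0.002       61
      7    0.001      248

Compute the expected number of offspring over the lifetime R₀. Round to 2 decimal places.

162.00

R₀ = Σ lₓ b_x:
  age 1: 0.323 × 216 = 69.7680
  age 2: 0.185 × 290 = 53.6500
  age 3: 0.068 × 487 = 33.1160
  age 4: 0.021 × 59 = 1.2390
  age 5: 0.007 × 551 = 3.8570
  age 6: 0.002 × 61 = 0.1220
  age 7: 0.001 × 248 = 0.2480
R₀ = 69.7680 + 53.6500 + 33.1160 + 1.2390 + 3.8570 + 0.1220 + 0.2480 = 162.0000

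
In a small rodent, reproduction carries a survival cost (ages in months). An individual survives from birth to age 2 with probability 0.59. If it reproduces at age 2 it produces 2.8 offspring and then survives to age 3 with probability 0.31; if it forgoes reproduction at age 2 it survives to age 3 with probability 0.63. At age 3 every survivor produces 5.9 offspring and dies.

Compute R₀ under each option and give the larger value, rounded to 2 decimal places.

breed at age 2: R₀ = 0.59 × (2.8 + 0.31 × 5.9) = 0.59 × 4.6290 = 2.7311
delay to age 3: R₀ = 0.59 × (0.63 × 5.9) = 0.59 × 3.7170 = 2.1930
Higher: breed at age 2 (2.7311).

2.73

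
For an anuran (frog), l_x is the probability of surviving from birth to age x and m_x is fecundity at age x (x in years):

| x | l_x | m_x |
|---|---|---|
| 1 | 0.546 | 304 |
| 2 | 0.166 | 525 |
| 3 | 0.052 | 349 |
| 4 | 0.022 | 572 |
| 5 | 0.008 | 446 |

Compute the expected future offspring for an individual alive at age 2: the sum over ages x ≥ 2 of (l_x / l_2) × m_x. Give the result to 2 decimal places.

l_2 = 0.166. Conditional survival from age 2 to x is l_x / l_2.
  x=2: (0.166/0.166) × 525 = 525.0000
  x=3: (0.052/0.166) × 349 = 109.3253
  x=4: (0.022/0.166) × 572 = 75.8072
  x=5: (0.008/0.166) × 446 = 21.4940
Sum = 525.0000 + 109.3253 + 75.8072 + 21.4940 = 731.6265

731.63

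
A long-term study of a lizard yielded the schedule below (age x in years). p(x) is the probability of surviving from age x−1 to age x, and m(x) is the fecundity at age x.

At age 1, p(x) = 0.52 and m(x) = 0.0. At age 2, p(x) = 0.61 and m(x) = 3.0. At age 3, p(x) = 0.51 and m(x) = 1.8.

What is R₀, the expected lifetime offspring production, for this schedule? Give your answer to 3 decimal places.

Survivorship from birth: l_x = p_1·p_2·…·p_x.
  l_1 = 0.52000
  l_2 = 0.31720
  l_3 = 0.16177
R₀ = Σ l_x m(x):
  age 1: 0.52000 × 0.0 = 0.0000
  age 2: 0.31720 × 3.0 = 0.9516
  age 3: 0.16177 × 1.8 = 0.2912
R₀ = 0.0000 + 0.9516 + 0.2912 = 1.2428

1.243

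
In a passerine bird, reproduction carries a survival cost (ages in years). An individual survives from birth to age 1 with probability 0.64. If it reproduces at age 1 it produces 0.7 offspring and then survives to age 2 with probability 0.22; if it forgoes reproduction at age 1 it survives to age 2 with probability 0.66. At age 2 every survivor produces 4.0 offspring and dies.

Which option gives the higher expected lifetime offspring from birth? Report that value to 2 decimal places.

1.69

breed at age 1: R₀ = 0.64 × (0.7 + 0.22 × 4.0) = 0.64 × 1.5800 = 1.0112
delay to age 2: R₀ = 0.64 × (0.66 × 4.0) = 0.64 × 2.6400 = 1.6896
Higher: delay to age 2 (1.6896).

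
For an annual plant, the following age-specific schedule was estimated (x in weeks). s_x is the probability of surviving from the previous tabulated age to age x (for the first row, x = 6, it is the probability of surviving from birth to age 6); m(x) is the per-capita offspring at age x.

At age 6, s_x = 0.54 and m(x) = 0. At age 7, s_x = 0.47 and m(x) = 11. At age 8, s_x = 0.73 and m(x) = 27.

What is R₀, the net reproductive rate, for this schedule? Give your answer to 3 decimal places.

Survivorship from birth: l_x = s_6·s_7·…·s_x.
  l_6 = 0.54000
  l_7 = 0.25380
  l_8 = 0.18527
R₀ = Σ l_x m(x):
  age 6: 0.54000 × 0 = 0.0000
  age 7: 0.25380 × 11 = 2.7918
  age 8: 0.18527 × 27 = 5.0023
R₀ = 0.0000 + 2.7918 + 5.0023 = 7.7941

7.794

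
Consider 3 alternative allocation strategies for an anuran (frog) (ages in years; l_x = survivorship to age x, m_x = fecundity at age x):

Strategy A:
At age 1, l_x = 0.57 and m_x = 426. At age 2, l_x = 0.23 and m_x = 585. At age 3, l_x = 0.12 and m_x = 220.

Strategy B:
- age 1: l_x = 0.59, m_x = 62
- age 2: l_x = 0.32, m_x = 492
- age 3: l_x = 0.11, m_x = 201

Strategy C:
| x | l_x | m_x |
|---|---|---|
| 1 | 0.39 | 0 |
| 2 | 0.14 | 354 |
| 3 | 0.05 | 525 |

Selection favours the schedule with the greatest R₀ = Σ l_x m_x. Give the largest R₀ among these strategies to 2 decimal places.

403.77

Strategy A: R₀ = 0.57×426 + 0.23×585 + 0.12×220 = 403.7700
Strategy B: R₀ = 0.59×62 + 0.32×492 + 0.11×201 = 216.1300
Strategy C: R₀ = 0.39×0 + 0.14×354 + 0.05×525 = 75.8100
Highest R₀: strategy A with 403.7700.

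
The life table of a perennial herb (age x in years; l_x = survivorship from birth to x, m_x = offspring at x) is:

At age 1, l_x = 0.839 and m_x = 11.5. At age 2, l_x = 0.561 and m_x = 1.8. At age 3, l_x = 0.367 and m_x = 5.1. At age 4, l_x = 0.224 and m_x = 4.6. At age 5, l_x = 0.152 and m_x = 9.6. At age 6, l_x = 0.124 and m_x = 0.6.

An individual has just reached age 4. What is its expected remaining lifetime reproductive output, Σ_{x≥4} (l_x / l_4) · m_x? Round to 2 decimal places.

l_4 = 0.224. Conditional survival from age 4 to x is l_x / l_4.
  x=4: (0.224/0.224) × 4.6 = 4.6000
  x=5: (0.152/0.224) × 9.6 = 6.5143
  x=6: (0.124/0.224) × 0.6 = 0.3321
Sum = 4.6000 + 6.5143 + 0.3321 = 11.4464

11.45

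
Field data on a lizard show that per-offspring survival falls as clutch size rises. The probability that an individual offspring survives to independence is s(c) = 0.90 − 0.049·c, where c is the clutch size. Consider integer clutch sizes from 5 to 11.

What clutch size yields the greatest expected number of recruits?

9

Expected recruits = c × s(c):
  c=5: 5 × 0.655 = 3.275
  c=6: 6 × 0.606 = 3.636
  c=7: 7 × 0.557 = 3.899
  c=8: 8 × 0.508 = 4.064
  c=9: 9 × 0.459 = 4.131
  c=10: 10 × 0.410 = 4.100
  c=11: 11 × 0.361 = 3.971
Maximum at c = 9 (4.131 recruits).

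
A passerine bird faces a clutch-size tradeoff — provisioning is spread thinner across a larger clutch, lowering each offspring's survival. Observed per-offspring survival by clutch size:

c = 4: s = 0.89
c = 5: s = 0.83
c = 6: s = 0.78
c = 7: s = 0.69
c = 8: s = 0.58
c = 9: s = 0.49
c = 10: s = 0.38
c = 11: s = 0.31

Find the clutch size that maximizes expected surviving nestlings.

7

Expected surviving nestlings = c × s(c):
  c=4: 4 × 0.89 = 3.560
  c=5: 5 × 0.83 = 4.150
  c=6: 6 × 0.78 = 4.680
  c=7: 7 × 0.69 = 4.830
  c=8: 8 × 0.58 = 4.640
  c=9: 9 × 0.49 = 4.410
  c=10: 10 × 0.38 = 3.800
  c=11: 11 × 0.31 = 3.410
Maximum at c = 7 (4.830 surviving nestlings).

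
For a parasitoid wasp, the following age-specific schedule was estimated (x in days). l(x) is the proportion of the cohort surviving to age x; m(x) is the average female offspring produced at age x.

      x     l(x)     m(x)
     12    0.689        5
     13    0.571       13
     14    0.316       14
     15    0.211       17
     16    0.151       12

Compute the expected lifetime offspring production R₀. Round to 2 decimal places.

20.69

R₀ = Σ l(x) m(x):
  age 12: 0.689 × 5 = 3.4450
  age 13: 0.571 × 13 = 7.4230
  age 14: 0.316 × 14 = 4.4240
  age 15: 0.211 × 17 = 3.5870
  age 16: 0.151 × 12 = 1.8120
R₀ = 3.4450 + 7.4230 + 4.4240 + 3.5870 + 1.8120 = 20.6910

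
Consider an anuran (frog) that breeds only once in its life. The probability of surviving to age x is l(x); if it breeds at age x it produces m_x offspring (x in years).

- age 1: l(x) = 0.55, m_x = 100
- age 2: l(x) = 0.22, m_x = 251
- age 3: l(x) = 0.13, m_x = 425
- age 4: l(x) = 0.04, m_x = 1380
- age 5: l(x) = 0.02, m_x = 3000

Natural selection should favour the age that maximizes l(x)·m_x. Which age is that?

Expected offspring if breeding at age x = l(x) × m_x:
  age 1: 0.55 × 100 = 55.000
  age 2: 0.22 × 251 = 55.220
  age 3: 0.13 × 425 = 55.250
  age 4: 0.04 × 1380 = 55.200
  age 5: 0.02 × 3000 = 60.000
Maximum at age 5 (60.000).

5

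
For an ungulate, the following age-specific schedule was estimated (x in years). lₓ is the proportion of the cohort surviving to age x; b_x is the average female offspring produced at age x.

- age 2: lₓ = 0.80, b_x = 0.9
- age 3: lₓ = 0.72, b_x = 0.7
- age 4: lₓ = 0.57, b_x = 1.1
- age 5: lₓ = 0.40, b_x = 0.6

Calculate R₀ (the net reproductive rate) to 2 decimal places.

2.09

R₀ = Σ lₓ b_x:
  age 2: 0.80 × 0.9 = 0.7200
  age 3: 0.72 × 0.7 = 0.5040
  age 4: 0.57 × 1.1 = 0.6270
  age 5: 0.40 × 0.6 = 0.2400
R₀ = 0.7200 + 0.5040 + 0.6270 + 0.2400 = 2.0910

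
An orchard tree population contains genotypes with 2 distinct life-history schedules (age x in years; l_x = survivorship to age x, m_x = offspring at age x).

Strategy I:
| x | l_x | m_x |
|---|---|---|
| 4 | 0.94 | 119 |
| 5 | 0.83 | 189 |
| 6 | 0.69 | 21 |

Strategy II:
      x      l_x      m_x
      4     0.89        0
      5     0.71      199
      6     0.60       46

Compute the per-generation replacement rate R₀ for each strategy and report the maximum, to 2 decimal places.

283.22

Strategy I: R₀ = 0.94×119 + 0.83×189 + 0.69×21 = 283.2200
Strategy II: R₀ = 0.89×0 + 0.71×199 + 0.60×46 = 168.8900
Highest R₀: strategy I with 283.2200.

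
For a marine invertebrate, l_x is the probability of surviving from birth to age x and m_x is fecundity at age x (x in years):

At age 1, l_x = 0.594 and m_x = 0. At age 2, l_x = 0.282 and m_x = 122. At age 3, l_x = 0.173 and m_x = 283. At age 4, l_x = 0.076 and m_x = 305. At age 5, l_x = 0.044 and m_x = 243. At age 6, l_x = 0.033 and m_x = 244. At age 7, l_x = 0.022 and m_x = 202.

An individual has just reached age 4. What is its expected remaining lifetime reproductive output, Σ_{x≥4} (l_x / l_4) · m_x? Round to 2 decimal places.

l_4 = 0.076. Conditional survival from age 4 to x is l_x / l_4.
  x=4: (0.076/0.076) × 305 = 305.0000
  x=5: (0.044/0.076) × 243 = 140.6842
  x=6: (0.033/0.076) × 244 = 105.9474
  x=7: (0.022/0.076) × 202 = 58.4737
Sum = 305.0000 + 140.6842 + 105.9474 + 58.4737 = 610.1053

610.11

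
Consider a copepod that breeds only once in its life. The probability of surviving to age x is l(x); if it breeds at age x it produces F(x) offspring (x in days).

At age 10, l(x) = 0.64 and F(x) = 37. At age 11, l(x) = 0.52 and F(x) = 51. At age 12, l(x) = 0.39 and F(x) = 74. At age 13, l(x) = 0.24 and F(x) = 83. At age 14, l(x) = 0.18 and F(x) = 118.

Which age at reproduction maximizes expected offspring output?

Expected offspring if breeding at age x = l(x) × F(x):
  age 10: 0.64 × 37 = 23.680
  age 11: 0.52 × 51 = 26.520
  age 12: 0.39 × 74 = 28.860
  age 13: 0.24 × 83 = 19.920
  age 14: 0.18 × 118 = 21.240
Maximum at age 12 (28.860).

12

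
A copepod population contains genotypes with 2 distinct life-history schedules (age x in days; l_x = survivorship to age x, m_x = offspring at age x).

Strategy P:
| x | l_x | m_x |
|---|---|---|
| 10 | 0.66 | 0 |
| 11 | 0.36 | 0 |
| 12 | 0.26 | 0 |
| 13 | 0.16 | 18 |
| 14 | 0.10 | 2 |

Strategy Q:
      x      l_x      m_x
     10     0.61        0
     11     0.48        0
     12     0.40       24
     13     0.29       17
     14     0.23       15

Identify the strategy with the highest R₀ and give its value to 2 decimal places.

Strategy P: R₀ = 0.66×0 + 0.36×0 + 0.26×0 + 0.16×18 + 0.10×2 = 3.0800
Strategy Q: R₀ = 0.61×0 + 0.48×0 + 0.40×24 + 0.29×17 + 0.23×15 = 17.9800
Highest R₀: strategy Q with 17.9800.

17.98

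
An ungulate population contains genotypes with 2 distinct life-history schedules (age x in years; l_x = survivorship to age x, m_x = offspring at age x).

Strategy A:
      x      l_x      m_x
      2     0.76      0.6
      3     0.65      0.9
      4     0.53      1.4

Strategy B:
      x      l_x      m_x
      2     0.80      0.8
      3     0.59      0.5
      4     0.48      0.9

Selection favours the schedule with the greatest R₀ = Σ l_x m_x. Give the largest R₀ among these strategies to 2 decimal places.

1.78

Strategy A: R₀ = 0.76×0.6 + 0.65×0.9 + 0.53×1.4 = 1.7830
Strategy B: R₀ = 0.80×0.8 + 0.59×0.5 + 0.48×0.9 = 1.3670
Highest R₀: strategy A with 1.7830.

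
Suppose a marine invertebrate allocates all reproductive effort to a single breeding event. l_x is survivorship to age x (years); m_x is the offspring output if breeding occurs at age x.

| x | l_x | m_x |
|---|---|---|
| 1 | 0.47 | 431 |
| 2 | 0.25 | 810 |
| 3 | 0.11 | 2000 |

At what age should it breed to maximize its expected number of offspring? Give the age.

3

Expected offspring if breeding at age x = l_x × m_x:
  age 1: 0.47 × 431 = 202.570
  age 2: 0.25 × 810 = 202.500
  age 3: 0.11 × 2000 = 220.000
Maximum at age 3 (220.000).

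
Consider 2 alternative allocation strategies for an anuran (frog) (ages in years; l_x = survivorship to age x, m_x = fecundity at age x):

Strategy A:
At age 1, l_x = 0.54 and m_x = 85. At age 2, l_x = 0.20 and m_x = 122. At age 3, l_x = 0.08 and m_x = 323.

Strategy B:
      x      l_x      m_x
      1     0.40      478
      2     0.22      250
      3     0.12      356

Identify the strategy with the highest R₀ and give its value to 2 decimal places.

Strategy A: R₀ = 0.54×85 + 0.20×122 + 0.08×323 = 96.1400
Strategy B: R₀ = 0.40×478 + 0.22×250 + 0.12×356 = 288.9200
Highest R₀: strategy B with 288.9200.

288.92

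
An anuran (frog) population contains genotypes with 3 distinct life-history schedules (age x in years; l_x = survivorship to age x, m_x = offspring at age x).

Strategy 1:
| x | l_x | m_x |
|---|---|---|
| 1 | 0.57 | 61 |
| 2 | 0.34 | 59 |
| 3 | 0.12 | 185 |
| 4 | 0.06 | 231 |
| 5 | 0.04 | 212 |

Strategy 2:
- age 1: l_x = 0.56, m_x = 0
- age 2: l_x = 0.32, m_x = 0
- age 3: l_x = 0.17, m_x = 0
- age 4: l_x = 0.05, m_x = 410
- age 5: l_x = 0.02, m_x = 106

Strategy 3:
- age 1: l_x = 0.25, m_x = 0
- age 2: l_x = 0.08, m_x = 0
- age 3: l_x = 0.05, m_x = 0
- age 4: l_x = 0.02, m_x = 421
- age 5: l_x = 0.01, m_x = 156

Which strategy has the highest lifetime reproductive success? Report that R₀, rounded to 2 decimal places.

99.37

Strategy 1: R₀ = 0.57×61 + 0.34×59 + 0.12×185 + 0.06×231 + 0.04×212 = 99.3700
Strategy 2: R₀ = 0.56×0 + 0.32×0 + 0.17×0 + 0.05×410 + 0.02×106 = 22.6200
Strategy 3: R₀ = 0.25×0 + 0.08×0 + 0.05×0 + 0.02×421 + 0.01×156 = 9.9800
Highest R₀: strategy 1 with 99.3700.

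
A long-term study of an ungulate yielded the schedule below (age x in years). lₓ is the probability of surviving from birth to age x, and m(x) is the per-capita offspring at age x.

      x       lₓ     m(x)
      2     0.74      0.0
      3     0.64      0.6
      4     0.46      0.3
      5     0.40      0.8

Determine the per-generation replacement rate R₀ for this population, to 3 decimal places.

R₀ = Σ lₓ m(x):
  age 2: 0.74 × 0.0 = 0.0000
  age 3: 0.64 × 0.6 = 0.3840
  age 4: 0.46 × 0.3 = 0.1380
  age 5: 0.40 × 0.8 = 0.3200
R₀ = 0.0000 + 0.3840 + 0.1380 + 0.3200 = 0.8420

0.842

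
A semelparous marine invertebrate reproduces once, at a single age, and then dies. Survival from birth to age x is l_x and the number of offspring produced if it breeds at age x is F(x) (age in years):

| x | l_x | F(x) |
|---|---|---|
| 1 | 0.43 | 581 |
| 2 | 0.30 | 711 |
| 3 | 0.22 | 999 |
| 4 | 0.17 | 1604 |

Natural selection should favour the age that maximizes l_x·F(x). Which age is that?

Expected offspring if breeding at age x = l_x × F(x):
  age 1: 0.43 × 581 = 249.830
  age 2: 0.30 × 711 = 213.300
  age 3: 0.22 × 999 = 219.780
  age 4: 0.17 × 1604 = 272.680
Maximum at age 4 (272.680).

4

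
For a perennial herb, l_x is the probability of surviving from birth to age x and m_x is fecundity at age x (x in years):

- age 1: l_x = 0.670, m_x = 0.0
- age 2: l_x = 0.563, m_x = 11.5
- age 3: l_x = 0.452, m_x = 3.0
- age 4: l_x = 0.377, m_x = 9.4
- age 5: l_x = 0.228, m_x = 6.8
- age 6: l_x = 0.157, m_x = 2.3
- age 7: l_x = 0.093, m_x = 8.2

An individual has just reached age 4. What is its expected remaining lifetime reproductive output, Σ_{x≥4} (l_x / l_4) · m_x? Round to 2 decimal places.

16.49

l_4 = 0.377. Conditional survival from age 4 to x is l_x / l_4.
  x=4: (0.377/0.377) × 9.4 = 9.4000
  x=5: (0.228/0.377) × 6.8 = 4.1125
  x=6: (0.157/0.377) × 2.3 = 0.9578
  x=7: (0.093/0.377) × 8.2 = 2.0228
Sum = 9.4000 + 4.1125 + 0.9578 + 2.0228 = 16.4931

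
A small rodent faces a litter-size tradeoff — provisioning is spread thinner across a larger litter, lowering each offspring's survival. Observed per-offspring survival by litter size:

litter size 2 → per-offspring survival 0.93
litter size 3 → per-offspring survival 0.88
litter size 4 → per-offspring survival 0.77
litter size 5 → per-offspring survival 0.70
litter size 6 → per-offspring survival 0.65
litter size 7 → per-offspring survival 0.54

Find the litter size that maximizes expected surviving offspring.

Expected surviving offspring = c × s(c):
  c=2: 2 × 0.93 = 1.860
  c=3: 3 × 0.88 = 2.640
  c=4: 4 × 0.77 = 3.080
  c=5: 5 × 0.70 = 3.500
  c=6: 6 × 0.65 = 3.900
  c=7: 7 × 0.54 = 3.780
Maximum at c = 6 (3.900 surviving offspring).

6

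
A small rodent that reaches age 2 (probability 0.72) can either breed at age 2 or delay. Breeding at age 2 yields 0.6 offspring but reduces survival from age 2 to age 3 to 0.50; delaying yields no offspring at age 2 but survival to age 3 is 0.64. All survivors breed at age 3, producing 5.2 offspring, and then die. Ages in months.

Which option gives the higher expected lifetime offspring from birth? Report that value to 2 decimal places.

2.40

breed at age 2: R₀ = 0.72 × (0.6 + 0.50 × 5.2) = 0.72 × 3.2000 = 2.3040
delay to age 3: R₀ = 0.72 × (0.64 × 5.2) = 0.72 × 3.3280 = 2.3962
Higher: delay to age 3 (2.3962).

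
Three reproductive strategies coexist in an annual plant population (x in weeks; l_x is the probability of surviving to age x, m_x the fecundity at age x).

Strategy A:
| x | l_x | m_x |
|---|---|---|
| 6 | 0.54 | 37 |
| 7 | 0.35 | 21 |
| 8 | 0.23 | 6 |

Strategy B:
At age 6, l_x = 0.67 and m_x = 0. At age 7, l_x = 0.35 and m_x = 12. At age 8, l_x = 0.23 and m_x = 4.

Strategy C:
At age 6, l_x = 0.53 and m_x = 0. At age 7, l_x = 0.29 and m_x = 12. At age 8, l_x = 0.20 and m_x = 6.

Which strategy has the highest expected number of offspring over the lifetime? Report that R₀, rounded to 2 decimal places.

Strategy A: R₀ = 0.54×37 + 0.35×21 + 0.23×6 = 28.7100
Strategy B: R₀ = 0.67×0 + 0.35×12 + 0.23×4 = 5.1200
Strategy C: R₀ = 0.53×0 + 0.29×12 + 0.20×6 = 4.6800
Highest R₀: strategy A with 28.7100.

28.71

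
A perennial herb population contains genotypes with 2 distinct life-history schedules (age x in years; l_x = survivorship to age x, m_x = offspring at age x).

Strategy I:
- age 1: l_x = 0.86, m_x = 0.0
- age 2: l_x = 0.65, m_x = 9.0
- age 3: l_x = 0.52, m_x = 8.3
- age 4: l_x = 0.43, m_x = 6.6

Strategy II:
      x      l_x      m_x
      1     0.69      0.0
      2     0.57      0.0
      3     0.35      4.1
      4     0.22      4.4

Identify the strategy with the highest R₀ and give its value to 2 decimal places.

Strategy I: R₀ = 0.86×0.0 + 0.65×9.0 + 0.52×8.3 + 0.43×6.6 = 13.0040
Strategy II: R₀ = 0.69×0.0 + 0.57×0.0 + 0.35×4.1 + 0.22×4.4 = 2.4030
Highest R₀: strategy I with 13.0040.

13.00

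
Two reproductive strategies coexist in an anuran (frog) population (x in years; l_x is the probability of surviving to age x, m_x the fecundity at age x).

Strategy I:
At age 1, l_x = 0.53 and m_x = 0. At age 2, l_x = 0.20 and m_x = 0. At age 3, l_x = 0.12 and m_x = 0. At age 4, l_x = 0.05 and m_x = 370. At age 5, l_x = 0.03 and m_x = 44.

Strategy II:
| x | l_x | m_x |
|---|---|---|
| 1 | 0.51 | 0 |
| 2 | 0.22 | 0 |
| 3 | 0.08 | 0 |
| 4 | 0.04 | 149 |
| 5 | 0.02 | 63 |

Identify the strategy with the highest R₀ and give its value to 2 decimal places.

Strategy I: R₀ = 0.53×0 + 0.20×0 + 0.12×0 + 0.05×370 + 0.03×44 = 19.8200
Strategy II: R₀ = 0.51×0 + 0.22×0 + 0.08×0 + 0.04×149 + 0.02×63 = 7.2200
Highest R₀: strategy I with 19.8200.

19.82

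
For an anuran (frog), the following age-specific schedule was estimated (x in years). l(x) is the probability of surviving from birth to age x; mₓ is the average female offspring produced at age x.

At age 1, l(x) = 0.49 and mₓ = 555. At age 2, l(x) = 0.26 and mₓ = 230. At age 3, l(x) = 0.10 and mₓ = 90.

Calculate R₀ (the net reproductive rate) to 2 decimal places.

340.75

R₀ = Σ l(x) mₓ:
  age 1: 0.49 × 555 = 271.9500
  age 2: 0.26 × 230 = 59.8000
  age 3: 0.10 × 90 = 9.0000
R₀ = 271.9500 + 59.8000 + 9.0000 = 340.7500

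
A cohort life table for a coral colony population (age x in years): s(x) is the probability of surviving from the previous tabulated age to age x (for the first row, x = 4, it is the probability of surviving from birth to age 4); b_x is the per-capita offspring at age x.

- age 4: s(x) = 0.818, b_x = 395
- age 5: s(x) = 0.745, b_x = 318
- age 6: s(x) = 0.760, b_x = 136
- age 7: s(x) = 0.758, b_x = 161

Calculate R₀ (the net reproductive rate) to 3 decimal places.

636.413

Survivorship from birth: l_x = s_4·s_5·…·s_x.
  l_4 = 0.81800
  l_5 = 0.60941
  l_6 = 0.46315
  l_7 = 0.35107
R₀ = Σ l_x b_x:
  age 4: 0.81800 × 395 = 323.1100
  age 5: 0.60941 × 318 = 193.7924
  age 6: 0.46315 × 136 = 62.9884
  age 7: 0.35107 × 161 = 56.5223
R₀ = 323.1100 + 193.7924 + 62.9884 + 56.5223 = 636.4130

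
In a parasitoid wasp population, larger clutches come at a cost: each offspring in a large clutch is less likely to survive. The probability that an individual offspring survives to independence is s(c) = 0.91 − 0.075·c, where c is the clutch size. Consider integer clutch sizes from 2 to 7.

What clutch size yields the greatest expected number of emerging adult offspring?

Expected emerging adult offspring = c × s(c):
  c=2: 2 × 0.760 = 1.520
  c=3: 3 × 0.685 = 2.055
  c=4: 4 × 0.610 = 2.440
  c=5: 5 × 0.535 = 2.675
  c=6: 6 × 0.460 = 2.760
  c=7: 7 × 0.385 = 2.695
Maximum at c = 6 (2.760 emerging adult offspring).

6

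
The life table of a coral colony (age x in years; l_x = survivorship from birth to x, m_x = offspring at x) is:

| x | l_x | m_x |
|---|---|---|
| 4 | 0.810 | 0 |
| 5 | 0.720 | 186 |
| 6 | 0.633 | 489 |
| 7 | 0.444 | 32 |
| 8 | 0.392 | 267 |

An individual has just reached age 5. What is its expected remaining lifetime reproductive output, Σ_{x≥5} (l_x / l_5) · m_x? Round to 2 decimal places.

l_5 = 0.720. Conditional survival from age 5 to x is l_x / l_5.
  x=5: (0.720/0.720) × 186 = 186.0000
  x=6: (0.633/0.720) × 489 = 429.9125
  x=7: (0.444/0.720) × 32 = 19.7333
  x=8: (0.392/0.720) × 267 = 145.3667
Sum = 186.0000 + 429.9125 + 19.7333 + 145.3667 = 781.0125

781.01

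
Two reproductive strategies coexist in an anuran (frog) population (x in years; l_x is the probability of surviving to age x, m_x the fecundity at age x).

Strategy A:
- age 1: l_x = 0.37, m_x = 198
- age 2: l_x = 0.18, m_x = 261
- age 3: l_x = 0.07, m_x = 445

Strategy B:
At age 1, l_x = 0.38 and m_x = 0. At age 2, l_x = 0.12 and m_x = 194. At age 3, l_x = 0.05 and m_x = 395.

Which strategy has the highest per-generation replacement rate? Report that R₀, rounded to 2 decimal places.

151.39

Strategy A: R₀ = 0.37×198 + 0.18×261 + 0.07×445 = 151.3900
Strategy B: R₀ = 0.38×0 + 0.12×194 + 0.05×395 = 43.0300
Highest R₀: strategy A with 151.3900.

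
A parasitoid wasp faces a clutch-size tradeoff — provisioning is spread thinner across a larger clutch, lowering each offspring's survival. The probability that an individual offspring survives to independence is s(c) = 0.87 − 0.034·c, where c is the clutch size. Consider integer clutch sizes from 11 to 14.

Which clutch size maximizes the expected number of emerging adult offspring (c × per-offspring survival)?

Expected emerging adult offspring = c × s(c):
  c=11: 11 × 0.496 = 5.456
  c=12: 12 × 0.462 = 5.544
  c=13: 13 × 0.428 = 5.564
  c=14: 14 × 0.394 = 5.516
Maximum at c = 13 (5.564 emerging adult offspring).

13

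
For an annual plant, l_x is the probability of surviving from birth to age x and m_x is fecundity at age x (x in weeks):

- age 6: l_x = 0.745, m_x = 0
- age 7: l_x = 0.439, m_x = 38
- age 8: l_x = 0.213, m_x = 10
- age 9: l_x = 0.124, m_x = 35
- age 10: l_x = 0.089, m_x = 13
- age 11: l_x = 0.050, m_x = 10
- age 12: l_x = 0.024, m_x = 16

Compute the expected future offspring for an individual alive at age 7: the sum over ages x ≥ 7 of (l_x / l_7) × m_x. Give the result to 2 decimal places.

l_7 = 0.439. Conditional survival from age 7 to x is l_x / l_7.
  x=7: (0.439/0.439) × 38 = 38.0000
  x=8: (0.213/0.439) × 10 = 4.8519
  x=9: (0.124/0.439) × 35 = 9.8861
  x=10: (0.089/0.439) × 13 = 2.6355
  x=11: (0.050/0.439) × 10 = 1.1390
  x=12: (0.024/0.439) × 16 = 0.8747
Sum = 38.0000 + 4.8519 + 9.8861 + 2.6355 + 1.1390 + 0.8747 = 57.3872

57.39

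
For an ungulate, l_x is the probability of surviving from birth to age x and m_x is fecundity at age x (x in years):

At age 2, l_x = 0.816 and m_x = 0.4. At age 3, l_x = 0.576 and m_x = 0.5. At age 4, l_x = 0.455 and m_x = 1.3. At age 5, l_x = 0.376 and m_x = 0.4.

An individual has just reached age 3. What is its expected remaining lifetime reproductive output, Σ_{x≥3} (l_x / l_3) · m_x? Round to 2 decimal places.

l_3 = 0.576. Conditional survival from age 3 to x is l_x / l_3.
  x=3: (0.576/0.576) × 0.5 = 0.5000
  x=4: (0.455/0.576) × 1.3 = 1.0269
  x=5: (0.376/0.576) × 0.4 = 0.2611
Sum = 0.5000 + 1.0269 + 0.2611 = 1.7880

1.79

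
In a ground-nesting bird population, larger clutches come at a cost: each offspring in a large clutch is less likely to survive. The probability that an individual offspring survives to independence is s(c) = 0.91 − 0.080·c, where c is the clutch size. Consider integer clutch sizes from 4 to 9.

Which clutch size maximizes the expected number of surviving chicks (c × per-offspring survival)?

6

Expected surviving chicks = c × s(c):
  c=4: 4 × 0.590 = 2.360
  c=5: 5 × 0.510 = 2.550
  c=6: 6 × 0.430 = 2.580
  c=7: 7 × 0.350 = 2.450
  c=8: 8 × 0.270 = 2.160
  c=9: 9 × 0.190 = 1.710
Maximum at c = 6 (2.580 surviving chicks).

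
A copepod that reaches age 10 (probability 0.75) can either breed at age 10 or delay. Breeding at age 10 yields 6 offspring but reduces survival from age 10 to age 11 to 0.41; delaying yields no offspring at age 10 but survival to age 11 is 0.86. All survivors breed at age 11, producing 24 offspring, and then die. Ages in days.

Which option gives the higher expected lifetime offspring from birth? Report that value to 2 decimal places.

breed at age 10: R₀ = 0.75 × (6 + 0.41 × 24) = 0.75 × 15.8400 = 11.8800
delay to age 11: R₀ = 0.75 × (0.86 × 24) = 0.75 × 20.6400 = 15.4800
Higher: delay to age 11 (15.4800).

15.48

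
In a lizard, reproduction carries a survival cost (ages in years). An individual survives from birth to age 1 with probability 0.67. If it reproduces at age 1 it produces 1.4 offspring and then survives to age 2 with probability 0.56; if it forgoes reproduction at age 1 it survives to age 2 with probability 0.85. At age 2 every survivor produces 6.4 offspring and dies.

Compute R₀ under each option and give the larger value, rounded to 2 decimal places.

breed at age 1: R₀ = 0.67 × (1.4 + 0.56 × 6.4) = 0.67 × 4.9840 = 3.3393
delay to age 2: R₀ = 0.67 × (0.85 × 6.4) = 0.67 × 5.4400 = 3.6448
Higher: delay to age 2 (3.6448).

3.64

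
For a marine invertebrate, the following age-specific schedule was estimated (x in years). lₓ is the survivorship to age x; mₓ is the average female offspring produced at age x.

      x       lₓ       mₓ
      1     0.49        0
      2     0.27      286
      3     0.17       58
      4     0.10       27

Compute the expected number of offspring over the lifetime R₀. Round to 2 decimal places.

89.78

R₀ = Σ lₓ mₓ:
  age 1: 0.49 × 0 = 0.0000
  age 2: 0.27 × 286 = 77.2200
  age 3: 0.17 × 58 = 9.8600
  age 4: 0.10 × 27 = 2.7000
R₀ = 0.0000 + 77.2200 + 9.8600 + 2.7000 = 89.7800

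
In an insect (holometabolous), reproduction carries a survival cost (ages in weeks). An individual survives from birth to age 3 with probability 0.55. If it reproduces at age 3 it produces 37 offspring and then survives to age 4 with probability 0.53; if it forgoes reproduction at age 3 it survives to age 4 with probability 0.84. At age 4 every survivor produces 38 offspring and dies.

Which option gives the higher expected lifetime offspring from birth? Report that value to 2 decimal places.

31.43

breed at age 3: R₀ = 0.55 × (37 + 0.53 × 38) = 0.55 × 57.1400 = 31.4270
delay to age 4: R₀ = 0.55 × (0.84 × 38) = 0.55 × 31.9200 = 17.5560
Higher: breed at age 3 (31.4270).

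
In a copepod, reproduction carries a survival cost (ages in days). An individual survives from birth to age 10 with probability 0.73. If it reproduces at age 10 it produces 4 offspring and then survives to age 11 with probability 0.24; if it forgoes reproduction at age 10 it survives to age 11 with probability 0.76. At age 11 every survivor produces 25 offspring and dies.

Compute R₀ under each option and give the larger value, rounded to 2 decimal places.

breed at age 10: R₀ = 0.73 × (4 + 0.24 × 25) = 0.73 × 10.0000 = 7.3000
delay to age 11: R₀ = 0.73 × (0.76 × 25) = 0.73 × 19.0000 = 13.8700
Higher: delay to age 11 (13.8700).

13.87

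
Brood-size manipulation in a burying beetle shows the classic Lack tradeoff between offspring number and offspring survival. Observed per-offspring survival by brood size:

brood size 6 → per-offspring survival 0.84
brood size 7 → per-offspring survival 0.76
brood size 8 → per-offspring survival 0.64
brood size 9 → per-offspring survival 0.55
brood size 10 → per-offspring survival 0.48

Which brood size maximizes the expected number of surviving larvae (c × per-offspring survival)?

7

Expected surviving larvae = c × s(c):
  c=6: 6 × 0.84 = 5.040
  c=7: 7 × 0.76 = 5.320
  c=8: 8 × 0.64 = 5.120
  c=9: 9 × 0.55 = 4.950
  c=10: 10 × 0.48 = 4.800
Maximum at c = 7 (5.320 surviving larvae).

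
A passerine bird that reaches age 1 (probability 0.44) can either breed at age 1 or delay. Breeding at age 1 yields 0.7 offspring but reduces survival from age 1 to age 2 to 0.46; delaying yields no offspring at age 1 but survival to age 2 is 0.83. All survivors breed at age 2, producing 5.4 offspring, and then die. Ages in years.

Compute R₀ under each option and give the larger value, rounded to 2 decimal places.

1.97

breed at age 1: R₀ = 0.44 × (0.7 + 0.46 × 5.4) = 0.44 × 3.1840 = 1.4010
delay to age 2: R₀ = 0.44 × (0.83 × 5.4) = 0.44 × 4.4820 = 1.9721
Higher: delay to age 2 (1.9721).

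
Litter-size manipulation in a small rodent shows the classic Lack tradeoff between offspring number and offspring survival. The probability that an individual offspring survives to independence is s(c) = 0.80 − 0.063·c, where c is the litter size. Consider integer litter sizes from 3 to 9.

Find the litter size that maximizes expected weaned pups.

6

Expected weaned pups = c × s(c):
  c=3: 3 × 0.611 = 1.833
  c=4: 4 × 0.548 = 2.192
  c=5: 5 × 0.485 = 2.425
  c=6: 6 × 0.422 = 2.532
  c=7: 7 × 0.359 = 2.513
  c=8: 8 × 0.296 = 2.368
  c=9: 9 × 0.233 = 2.097
Maximum at c = 6 (2.532 weaned pups).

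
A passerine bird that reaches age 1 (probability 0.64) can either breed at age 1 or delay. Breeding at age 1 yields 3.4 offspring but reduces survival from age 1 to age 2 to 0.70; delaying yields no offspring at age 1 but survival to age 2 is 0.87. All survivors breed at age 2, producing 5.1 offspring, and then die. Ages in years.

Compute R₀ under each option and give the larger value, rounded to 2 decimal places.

breed at age 1: R₀ = 0.64 × (3.4 + 0.70 × 5.1) = 0.64 × 6.9700 = 4.4608
delay to age 2: R₀ = 0.64 × (0.87 × 5.1) = 0.64 × 4.4370 = 2.8397
Higher: breed at age 1 (4.4608).

4.46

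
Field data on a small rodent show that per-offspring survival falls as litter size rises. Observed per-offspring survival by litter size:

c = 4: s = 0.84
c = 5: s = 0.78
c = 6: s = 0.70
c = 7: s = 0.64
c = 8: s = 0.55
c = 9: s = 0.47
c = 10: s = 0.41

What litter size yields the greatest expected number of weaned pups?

7

Expected weaned pups = c × s(c):
  c=4: 4 × 0.84 = 3.360
  c=5: 5 × 0.78 = 3.900
  c=6: 6 × 0.70 = 4.200
  c=7: 7 × 0.64 = 4.480
  c=8: 8 × 0.55 = 4.400
  c=9: 9 × 0.47 = 4.230
  c=10: 10 × 0.41 = 4.100
Maximum at c = 7 (4.480 weaned pups).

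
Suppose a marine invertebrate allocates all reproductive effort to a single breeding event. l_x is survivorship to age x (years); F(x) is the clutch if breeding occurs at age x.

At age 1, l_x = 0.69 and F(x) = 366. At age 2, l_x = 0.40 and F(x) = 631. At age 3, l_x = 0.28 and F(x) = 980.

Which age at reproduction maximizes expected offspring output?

3

Expected offspring if breeding at age x = l_x × F(x):
  age 1: 0.69 × 366 = 252.540
  age 2: 0.40 × 631 = 252.400
  age 3: 0.28 × 980 = 274.400
Maximum at age 3 (274.400).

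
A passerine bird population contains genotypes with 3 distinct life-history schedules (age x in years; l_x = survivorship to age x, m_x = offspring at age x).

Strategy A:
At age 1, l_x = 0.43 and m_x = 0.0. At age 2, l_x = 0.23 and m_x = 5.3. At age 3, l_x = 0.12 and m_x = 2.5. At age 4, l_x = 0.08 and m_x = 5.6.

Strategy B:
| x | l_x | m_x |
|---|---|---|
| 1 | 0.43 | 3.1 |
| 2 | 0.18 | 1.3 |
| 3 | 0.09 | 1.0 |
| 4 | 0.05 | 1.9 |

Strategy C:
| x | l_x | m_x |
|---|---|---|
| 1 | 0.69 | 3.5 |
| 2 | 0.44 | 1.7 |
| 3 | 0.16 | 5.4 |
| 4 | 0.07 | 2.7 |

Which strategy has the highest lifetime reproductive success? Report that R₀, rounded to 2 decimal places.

4.22

Strategy A: R₀ = 0.43×0.0 + 0.23×5.3 + 0.12×2.5 + 0.08×5.6 = 1.9670
Strategy B: R₀ = 0.43×3.1 + 0.18×1.3 + 0.09×1.0 + 0.05×1.9 = 1.7520
Strategy C: R₀ = 0.69×3.5 + 0.44×1.7 + 0.16×5.4 + 0.07×2.7 = 4.2160
Highest R₀: strategy C with 4.2160.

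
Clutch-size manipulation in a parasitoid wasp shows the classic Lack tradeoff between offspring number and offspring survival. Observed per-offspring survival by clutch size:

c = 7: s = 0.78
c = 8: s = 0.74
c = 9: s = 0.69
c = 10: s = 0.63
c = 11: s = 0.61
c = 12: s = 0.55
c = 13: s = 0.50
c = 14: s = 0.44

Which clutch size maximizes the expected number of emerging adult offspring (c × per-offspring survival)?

11

Expected emerging adult offspring = c × s(c):
  c=7: 7 × 0.78 = 5.460
  c=8: 8 × 0.74 = 5.920
  c=9: 9 × 0.69 = 6.210
  c=10: 10 × 0.63 = 6.300
  c=11: 11 × 0.61 = 6.710
  c=12: 12 × 0.55 = 6.600
  c=13: 13 × 0.50 = 6.500
  c=14: 14 × 0.44 = 6.160
Maximum at c = 11 (6.710 emerging adult offspring).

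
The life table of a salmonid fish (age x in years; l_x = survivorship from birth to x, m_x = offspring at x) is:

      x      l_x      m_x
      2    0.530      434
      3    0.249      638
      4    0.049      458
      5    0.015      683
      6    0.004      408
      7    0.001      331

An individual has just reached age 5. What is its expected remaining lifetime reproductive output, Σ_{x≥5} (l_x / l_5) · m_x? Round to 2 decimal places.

813.87

l_5 = 0.015. Conditional survival from age 5 to x is l_x / l_5.
  x=5: (0.015/0.015) × 683 = 683.0000
  x=6: (0.004/0.015) × 408 = 108.8000
  x=7: (0.001/0.015) × 331 = 22.0667
Sum = 683.0000 + 108.8000 + 22.0667 = 813.8667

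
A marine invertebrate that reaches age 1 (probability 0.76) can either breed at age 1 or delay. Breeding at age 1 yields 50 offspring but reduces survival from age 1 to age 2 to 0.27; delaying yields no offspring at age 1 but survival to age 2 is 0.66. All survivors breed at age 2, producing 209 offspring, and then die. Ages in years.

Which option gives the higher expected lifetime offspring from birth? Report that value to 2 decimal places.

104.83

breed at age 1: R₀ = 0.76 × (50 + 0.27 × 209) = 0.76 × 106.4300 = 80.8868
delay to age 2: R₀ = 0.76 × (0.66 × 209) = 0.76 × 137.9400 = 104.8344
Higher: delay to age 2 (104.8344).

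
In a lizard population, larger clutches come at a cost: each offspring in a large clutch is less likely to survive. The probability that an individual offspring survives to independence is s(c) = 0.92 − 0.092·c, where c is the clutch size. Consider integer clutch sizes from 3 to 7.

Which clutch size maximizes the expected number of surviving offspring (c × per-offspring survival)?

Expected surviving offspring = c × s(c):
  c=3: 3 × 0.644 = 1.932
  c=4: 4 × 0.552 = 2.208
  c=5: 5 × 0.460 = 2.300
  c=6: 6 × 0.368 = 2.208
  c=7: 7 × 0.276 = 1.932
Maximum at c = 5 (2.300 surviving offspring).

5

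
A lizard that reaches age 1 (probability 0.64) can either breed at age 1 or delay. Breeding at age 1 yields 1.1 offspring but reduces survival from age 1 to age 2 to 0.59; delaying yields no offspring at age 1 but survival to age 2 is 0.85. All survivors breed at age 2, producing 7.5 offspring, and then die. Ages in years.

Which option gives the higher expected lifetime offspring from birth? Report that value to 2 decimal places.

breed at age 1: R₀ = 0.64 × (1.1 + 0.59 × 7.5) = 0.64 × 5.5250 = 3.5360
delay to age 2: R₀ = 0.64 × (0.85 × 7.5) = 0.64 × 6.3750 = 4.0800
Higher: delay to age 2 (4.0800).

4.08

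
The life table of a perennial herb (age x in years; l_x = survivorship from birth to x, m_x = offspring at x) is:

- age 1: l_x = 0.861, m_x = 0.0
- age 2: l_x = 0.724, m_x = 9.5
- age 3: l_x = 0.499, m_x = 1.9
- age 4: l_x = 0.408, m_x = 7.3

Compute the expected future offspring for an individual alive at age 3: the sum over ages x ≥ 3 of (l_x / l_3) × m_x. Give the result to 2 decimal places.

l_3 = 0.499. Conditional survival from age 3 to x is l_x / l_3.
  x=3: (0.499/0.499) × 1.9 = 1.9000
  x=4: (0.408/0.499) × 7.3 = 5.9687
Sum = 1.9000 + 5.9687 = 7.8687

7.87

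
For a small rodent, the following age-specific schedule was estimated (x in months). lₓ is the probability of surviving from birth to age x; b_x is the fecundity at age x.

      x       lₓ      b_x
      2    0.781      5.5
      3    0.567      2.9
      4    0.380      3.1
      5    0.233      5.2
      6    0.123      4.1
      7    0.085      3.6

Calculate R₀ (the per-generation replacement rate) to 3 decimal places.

9.140

R₀ = Σ lₓ b_x:
  age 2: 0.781 × 5.5 = 4.2955
  age 3: 0.567 × 2.9 = 1.6443
  age 4: 0.380 × 3.1 = 1.1780
  age 5: 0.233 × 5.2 = 1.2116
  age 6: 0.123 × 4.1 = 0.5043
  age 7: 0.085 × 3.6 = 0.3060
R₀ = 4.2955 + 1.6443 + 1.1780 + 1.2116 + 0.5043 + 0.3060 = 9.1397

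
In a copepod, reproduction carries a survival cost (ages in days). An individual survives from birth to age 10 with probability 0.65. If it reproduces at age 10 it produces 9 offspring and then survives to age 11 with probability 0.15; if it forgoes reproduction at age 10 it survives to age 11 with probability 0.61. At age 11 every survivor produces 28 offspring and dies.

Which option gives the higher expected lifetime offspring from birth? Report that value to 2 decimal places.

11.10

breed at age 10: R₀ = 0.65 × (9 + 0.15 × 28) = 0.65 × 13.2000 = 8.5800
delay to age 11: R₀ = 0.65 × (0.61 × 28) = 0.65 × 17.0800 = 11.1020
Higher: delay to age 11 (11.1020).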